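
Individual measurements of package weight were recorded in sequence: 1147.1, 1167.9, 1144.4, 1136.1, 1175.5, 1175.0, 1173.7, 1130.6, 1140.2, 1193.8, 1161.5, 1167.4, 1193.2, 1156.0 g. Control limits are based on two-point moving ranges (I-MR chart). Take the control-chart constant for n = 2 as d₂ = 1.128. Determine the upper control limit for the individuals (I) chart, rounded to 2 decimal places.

X̄ = (1147.1 + 1167.9 + 1144.4 + 1136.1 + 1175.5 + 1175.0 + 1173.7 + 1130.6 + 1140.2 + 1193.8 + 1161.5 + 1167.4 + 1193.2 + 1156.0) / 14 = 1161.6000
Moving ranges: 20.8, 23.5, 8.3, 39.4, 0.5, 1.3, 43.1, 9.6, 53.6, 32.3, 5.9, 25.8, 37.2; M̄R̄ = 301.3000 / 13 = 23.1769
UCL = X̄ + 3·M̄R̄/d₂ = 1161.6000 + 3 × 23.1769 / 1.128 = 1223.2408

1223.24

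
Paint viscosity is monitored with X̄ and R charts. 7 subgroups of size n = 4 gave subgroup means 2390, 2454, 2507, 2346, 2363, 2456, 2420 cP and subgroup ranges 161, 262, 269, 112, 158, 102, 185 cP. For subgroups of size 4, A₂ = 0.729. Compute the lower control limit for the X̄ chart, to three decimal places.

X̄̄ = (2390 + 2454 + 2507 + 2346 + 2363 + 2456 + 2420) / 7 = 16936.0000 / 7 = 2419.4286
R̄ = (161 + 262 + 269 + 112 + 158 + 102 + 185) / 7 = 1249.0000 / 7 = 178.4286
LCL = X̄̄ − A₂·R̄ = 2419.4286 − 0.729 × 178.4286 = 2289.3541

2289.354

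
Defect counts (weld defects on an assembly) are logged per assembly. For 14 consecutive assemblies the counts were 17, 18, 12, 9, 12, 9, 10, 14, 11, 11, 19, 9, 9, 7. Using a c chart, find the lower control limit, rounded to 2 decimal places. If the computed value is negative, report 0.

1.57

c̄ = (17 + 18 + 12 + 9 + 12 + 9 + 10 + 14 + 11 + 11 + 19 + 9 + 9 + 7) / 14 = 167 / 14 = 11.9286
LCL = c̄ − 3√c̄ = 11.9286 − 3 × 3.4538 = 1.5672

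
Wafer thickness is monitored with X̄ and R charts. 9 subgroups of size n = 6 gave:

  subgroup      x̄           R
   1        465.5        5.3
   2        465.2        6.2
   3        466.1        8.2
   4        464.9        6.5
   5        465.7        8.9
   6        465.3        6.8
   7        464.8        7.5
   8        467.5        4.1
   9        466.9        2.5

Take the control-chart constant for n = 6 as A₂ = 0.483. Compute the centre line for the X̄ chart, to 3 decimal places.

465.767

X̄̄ = (465.5 + 465.2 + 466.1 + 464.9 + 465.7 + 465.3 + 464.8 + 467.5 + 466.9) / 9 = 4191.9000 / 9 = 465.7667
CL = X̄̄ = 465.7667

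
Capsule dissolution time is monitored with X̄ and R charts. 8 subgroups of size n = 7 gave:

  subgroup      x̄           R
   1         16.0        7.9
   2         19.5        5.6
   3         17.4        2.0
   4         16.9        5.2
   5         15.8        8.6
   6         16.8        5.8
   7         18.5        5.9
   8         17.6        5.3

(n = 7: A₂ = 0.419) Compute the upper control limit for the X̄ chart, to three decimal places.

X̄̄ = (16.0 + 19.5 + 17.4 + 16.9 + 15.8 + 16.8 + 18.5 + 17.6) / 8 = 138.5000 / 8 = 17.3125
R̄ = (7.9 + 5.6 + 2.0 + 5.2 + 8.6 + 5.8 + 5.9 + 5.3) / 8 = 46.3000 / 8 = 5.7875
UCL = X̄̄ + A₂·R̄ = 17.3125 + 0.419 × 5.7875 = 19.7375

19.737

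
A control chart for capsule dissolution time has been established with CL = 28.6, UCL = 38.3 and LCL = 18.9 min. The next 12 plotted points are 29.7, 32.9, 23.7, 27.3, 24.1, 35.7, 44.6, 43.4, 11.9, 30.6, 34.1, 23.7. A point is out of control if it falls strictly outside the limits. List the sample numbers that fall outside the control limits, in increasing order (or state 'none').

Compare each point to [18.9, 38.3]: sample 7 = 44.6 > UCL; sample 8 = 43.4 > UCL; sample 9 = 11.9 < LCL.

7, 8, 9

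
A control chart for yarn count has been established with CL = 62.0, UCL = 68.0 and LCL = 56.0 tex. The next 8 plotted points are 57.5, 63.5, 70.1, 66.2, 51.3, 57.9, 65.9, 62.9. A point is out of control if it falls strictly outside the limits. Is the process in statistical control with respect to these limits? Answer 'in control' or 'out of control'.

Compare each point to [56.0, 68.0]: sample 3 = 70.1 > UCL; sample 5 = 51.3 < LCL.

out of control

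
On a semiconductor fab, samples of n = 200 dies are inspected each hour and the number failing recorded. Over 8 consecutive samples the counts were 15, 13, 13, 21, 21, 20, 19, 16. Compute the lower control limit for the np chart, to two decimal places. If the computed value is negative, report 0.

5.34

p̄ = Σdᵢ / (k·n) = 138 / (8 × 200) = 0.08625
LCL = np̄ − 3·√(np̄(1−p̄)) = 17.2500 − 3 × 3.9702 = 5.3395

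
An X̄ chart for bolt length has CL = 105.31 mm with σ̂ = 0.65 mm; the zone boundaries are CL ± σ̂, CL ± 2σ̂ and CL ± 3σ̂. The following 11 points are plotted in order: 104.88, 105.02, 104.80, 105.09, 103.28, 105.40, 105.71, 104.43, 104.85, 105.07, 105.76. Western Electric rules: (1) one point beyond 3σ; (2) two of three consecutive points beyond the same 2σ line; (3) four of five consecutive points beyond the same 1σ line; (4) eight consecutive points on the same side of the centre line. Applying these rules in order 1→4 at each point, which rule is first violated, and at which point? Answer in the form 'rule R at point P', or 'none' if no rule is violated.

rule 1 at point 5

Zone of each point (C = within 1σ̂, B = 1σ̂–2σ̂, A = 2σ̂–3σ̂, * = beyond 3σ̂; sign = side of CL): 1:-C, 2:-C, 3:-C, 4:-C, 5:-*, 6:+C, 7:+C, 8:-B, 9:-C, 10:-C, 11:+C
Rule 1 (one point beyond the 3σ limits) is satisfied at point 5.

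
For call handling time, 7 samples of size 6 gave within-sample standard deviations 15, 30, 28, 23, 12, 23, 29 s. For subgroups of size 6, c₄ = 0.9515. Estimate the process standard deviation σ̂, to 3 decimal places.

s̄ = (15 + 30 + 28 + 23 + 12 + 23 + 29) / 7 = 22.8571
σ̂ = s̄ / c₄ = 22.8571 / 0.9515 = 24.0222

24.022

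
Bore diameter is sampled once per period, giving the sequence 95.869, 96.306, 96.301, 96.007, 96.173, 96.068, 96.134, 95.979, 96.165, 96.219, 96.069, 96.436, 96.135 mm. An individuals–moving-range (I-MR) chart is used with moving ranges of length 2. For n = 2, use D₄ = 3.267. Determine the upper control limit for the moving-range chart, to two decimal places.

Moving ranges: 0.437, 0.005, 0.294, 0.166, 0.105, 0.066, 0.155, 0.186, 0.054, 0.150, 0.367, 0.301; M̄R̄ = 2.2860 / 12 = 0.1905
UCL_MR = D₄·M̄R̄ = 3.267 × 0.1905 = 0.6224

0.62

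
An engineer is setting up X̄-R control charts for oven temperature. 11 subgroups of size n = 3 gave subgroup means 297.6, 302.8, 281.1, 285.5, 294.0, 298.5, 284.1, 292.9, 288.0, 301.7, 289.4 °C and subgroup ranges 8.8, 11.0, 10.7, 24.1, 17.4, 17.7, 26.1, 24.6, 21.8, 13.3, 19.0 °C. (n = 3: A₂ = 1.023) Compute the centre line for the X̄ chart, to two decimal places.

X̄̄ = (297.6 + 302.8 + 281.1 + 285.5 + 294.0 + 298.5 + 284.1 + 292.9 + 288.0 + 301.7 + 289.4) / 11 = 3215.6000 / 11 = 292.3273
CL = X̄̄ = 292.3273

292.33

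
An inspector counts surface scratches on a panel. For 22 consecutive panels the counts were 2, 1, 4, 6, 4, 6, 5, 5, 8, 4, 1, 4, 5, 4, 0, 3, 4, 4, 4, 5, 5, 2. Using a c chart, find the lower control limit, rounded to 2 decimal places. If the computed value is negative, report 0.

0.00

c̄ = (2 + 1 + 4 + 6 + 4 + 6 + 5 + 5 + 8 + 4 + 1 + 4 + 5 + 4 + 0 + 3 + 4 + 4 + 4 + 5 + 5 + 2) / 22 = 86 / 22 = 3.9091
LCL = c̄ − 3√c̄ = 3.9091 − 3 × 1.9771 = -2.0223 → 0 (cannot be negative)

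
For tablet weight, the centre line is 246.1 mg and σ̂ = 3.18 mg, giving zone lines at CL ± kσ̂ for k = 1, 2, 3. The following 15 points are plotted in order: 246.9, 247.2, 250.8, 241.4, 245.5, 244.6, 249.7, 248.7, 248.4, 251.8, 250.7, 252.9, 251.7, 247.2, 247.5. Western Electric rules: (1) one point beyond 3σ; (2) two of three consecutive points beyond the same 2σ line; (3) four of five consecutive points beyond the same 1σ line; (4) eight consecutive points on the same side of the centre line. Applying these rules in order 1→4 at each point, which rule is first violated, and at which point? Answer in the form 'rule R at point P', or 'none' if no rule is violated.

Zone of each point (C = within 1σ̂, B = 1σ̂–2σ̂, A = 2σ̂–3σ̂, * = beyond 3σ̂; sign = side of CL): 1:+C, 2:+C, 3:+B, 4:-B, 5:-C, 6:-C, 7:+B, 8:+C, 9:+C, 10:+B, 11:+B, 12:+A, 13:+B, 14:+C, 15:+C
Rule 3 (four of five consecutive points beyond the same 1σ limit) is satisfied at point 13.

rule 3 at point 13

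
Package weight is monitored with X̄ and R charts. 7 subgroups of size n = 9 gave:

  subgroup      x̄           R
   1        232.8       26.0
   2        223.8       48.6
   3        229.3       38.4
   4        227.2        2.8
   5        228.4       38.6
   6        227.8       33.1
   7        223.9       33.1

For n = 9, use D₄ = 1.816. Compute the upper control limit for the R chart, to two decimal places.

R̄ = (26.0 + 48.6 + 38.4 + 2.8 + 38.6 + 33.1 + 33.1) / 7 = 220.6000 / 7 = 31.5143
UCL_R = D₄·R̄ = 1.816 × 31.5143 = 57.2299

57.23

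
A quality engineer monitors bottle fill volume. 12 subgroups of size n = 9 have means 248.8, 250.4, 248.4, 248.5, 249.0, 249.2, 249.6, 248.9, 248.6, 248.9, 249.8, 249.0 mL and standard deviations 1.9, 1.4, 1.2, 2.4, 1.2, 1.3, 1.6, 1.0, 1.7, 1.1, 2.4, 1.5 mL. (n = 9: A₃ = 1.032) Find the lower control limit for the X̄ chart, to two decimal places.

247.48

X̄̄ = (248.8 + 250.4 + 248.4 + 248.5 + 249.0 + 249.2 + 249.6 + 248.9 + 248.6 + 248.9 + 249.8 + 249.0) / 12 = 249.0917
s̄ = (1.9 + 1.4 + 1.2 + 2.4 + 1.2 + 1.3 + 1.6 + 1.0 + 1.7 + 1.1 + 2.4 + 1.5) / 12 = 1.5583
LCL = X̄̄ − A₃·s̄ = 249.0917 − 1.032 × 1.5583 = 247.4835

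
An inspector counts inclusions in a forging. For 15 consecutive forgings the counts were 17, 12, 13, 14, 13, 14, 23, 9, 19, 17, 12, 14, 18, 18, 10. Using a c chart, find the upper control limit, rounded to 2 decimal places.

c̄ = (17 + 12 + 13 + 14 + 13 + 14 + 23 + 9 + 19 + 17 + 12 + 14 + 18 + 18 + 10) / 15 = 223 / 15 = 14.8667
UCL = c̄ + 3√c̄ = 14.8667 + 3 × √14.8667 = 14.8667 + 3 × 3.8557 = 26.4339

26.43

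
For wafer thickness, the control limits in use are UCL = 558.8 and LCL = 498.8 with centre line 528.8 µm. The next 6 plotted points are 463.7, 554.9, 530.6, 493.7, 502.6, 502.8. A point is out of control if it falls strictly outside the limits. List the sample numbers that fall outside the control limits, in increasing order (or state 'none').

1, 4

Compare each point to [498.8, 558.8]: sample 1 = 463.7 < LCL; sample 4 = 493.7 < LCL.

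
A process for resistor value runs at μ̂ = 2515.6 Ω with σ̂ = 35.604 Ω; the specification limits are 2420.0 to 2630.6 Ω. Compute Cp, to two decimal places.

Cp = (USL − LSL) / (6σ̂) = (2630.6 − 2420.0) / (6 × 35.604) = 210.6000 / 213.6240 = 0.9858

0.99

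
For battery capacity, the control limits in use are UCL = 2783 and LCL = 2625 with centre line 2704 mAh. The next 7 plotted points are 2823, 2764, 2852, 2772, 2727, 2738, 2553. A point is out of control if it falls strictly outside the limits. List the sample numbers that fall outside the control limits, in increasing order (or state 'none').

Compare each point to [2625, 2783]: sample 1 = 2823 > UCL; sample 3 = 2852 > UCL; sample 7 = 2553 < LCL.

1, 3, 7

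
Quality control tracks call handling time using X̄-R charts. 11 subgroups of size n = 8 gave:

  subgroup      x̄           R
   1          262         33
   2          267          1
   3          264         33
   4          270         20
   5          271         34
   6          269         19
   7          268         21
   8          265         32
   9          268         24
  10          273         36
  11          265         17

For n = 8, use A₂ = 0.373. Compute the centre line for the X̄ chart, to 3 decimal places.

X̄̄ = (262 + 267 + 264 + 270 + 271 + 269 + 268 + 265 + 268 + 273 + 265) / 11 = 2942.0000 / 11 = 267.4545
CL = X̄̄ = 267.4545

267.455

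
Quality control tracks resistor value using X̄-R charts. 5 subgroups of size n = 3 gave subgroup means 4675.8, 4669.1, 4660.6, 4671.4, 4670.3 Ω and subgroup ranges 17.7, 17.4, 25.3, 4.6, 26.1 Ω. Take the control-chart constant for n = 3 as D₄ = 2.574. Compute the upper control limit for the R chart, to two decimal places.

46.90

R̄ = (17.7 + 17.4 + 25.3 + 4.6 + 26.1) / 5 = 91.1000 / 5 = 18.2200
UCL_R = D₄·R̄ = 2.574 × 18.2200 = 46.8983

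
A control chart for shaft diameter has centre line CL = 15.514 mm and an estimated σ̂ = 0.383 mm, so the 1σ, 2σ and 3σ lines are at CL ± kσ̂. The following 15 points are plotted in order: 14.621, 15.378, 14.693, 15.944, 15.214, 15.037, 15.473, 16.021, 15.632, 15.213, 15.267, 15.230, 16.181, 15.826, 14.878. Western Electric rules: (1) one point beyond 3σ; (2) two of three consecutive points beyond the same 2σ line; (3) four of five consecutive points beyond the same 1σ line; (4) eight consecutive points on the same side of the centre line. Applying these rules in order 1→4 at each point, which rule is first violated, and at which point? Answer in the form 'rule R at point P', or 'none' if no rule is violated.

Zone of each point (C = within 1σ̂, B = 1σ̂–2σ̂, A = 2σ̂–3σ̂, * = beyond 3σ̂; sign = side of CL): 1:-A, 2:-C, 3:-A, 4:+B, 5:-C, 6:-B, 7:-C, 8:+B, 9:+C, 10:-C, 11:-C, 12:-C, 13:+B, 14:+C, 15:-B
Rule 2 (two of three consecutive points beyond the same 2σ limit) is satisfied at point 3.

rule 2 at point 3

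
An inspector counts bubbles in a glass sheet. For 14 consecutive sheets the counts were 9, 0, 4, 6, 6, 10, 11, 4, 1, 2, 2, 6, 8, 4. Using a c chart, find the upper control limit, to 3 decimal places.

12.065

c̄ = (9 + 0 + 4 + 6 + 6 + 10 + 11 + 4 + 1 + 2 + 2 + 6 + 8 + 4) / 14 = 73 / 14 = 5.2143
UCL = c̄ + 3√c̄ = 5.2143 + 3 × √5.2143 = 5.2143 + 3 × 2.2835 = 12.0647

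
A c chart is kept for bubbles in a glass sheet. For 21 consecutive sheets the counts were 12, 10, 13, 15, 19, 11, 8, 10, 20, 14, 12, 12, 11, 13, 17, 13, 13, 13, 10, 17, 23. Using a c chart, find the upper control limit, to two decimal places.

c̄ = (12 + 10 + 13 + 15 + 19 + 11 + 8 + 10 + 20 + 14 + 12 + 12 + 11 + 13 + 17 + 13 + 13 + 13 + 10 + 17 + 23) / 21 = 286 / 21 = 13.6190
UCL = c̄ + 3√c̄ = 13.6190 + 3 × √13.6190 = 13.6190 + 3 × 3.6904 = 24.6902

24.69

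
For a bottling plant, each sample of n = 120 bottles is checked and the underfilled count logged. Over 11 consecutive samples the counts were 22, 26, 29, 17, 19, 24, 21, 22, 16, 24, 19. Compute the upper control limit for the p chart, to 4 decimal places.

0.2865

p̄ = Σdᵢ / (k·n) = 239 / (11 × 120) = 0.18106
UCL = p̄ + 3·√(p̄(1−p̄)/n) = 0.18106 + 3 × √(0.18106×0.81894/120) = 0.18106 + 3 × 0.03515 = 0.28652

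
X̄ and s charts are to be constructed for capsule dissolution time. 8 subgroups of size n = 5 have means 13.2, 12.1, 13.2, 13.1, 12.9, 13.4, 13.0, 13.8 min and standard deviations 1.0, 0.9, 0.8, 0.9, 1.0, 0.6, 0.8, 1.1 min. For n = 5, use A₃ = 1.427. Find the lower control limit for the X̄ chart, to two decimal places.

11.82

X̄̄ = (13.2 + 12.1 + 13.2 + 13.1 + 12.9 + 13.4 + 13.0 + 13.8) / 8 = 13.0875
s̄ = (1.0 + 0.9 + 0.8 + 0.9 + 1.0 + 0.6 + 0.8 + 1.1) / 8 = 0.8875
LCL = X̄̄ − A₃·s̄ = 13.0875 − 1.427 × 0.8875 = 11.8210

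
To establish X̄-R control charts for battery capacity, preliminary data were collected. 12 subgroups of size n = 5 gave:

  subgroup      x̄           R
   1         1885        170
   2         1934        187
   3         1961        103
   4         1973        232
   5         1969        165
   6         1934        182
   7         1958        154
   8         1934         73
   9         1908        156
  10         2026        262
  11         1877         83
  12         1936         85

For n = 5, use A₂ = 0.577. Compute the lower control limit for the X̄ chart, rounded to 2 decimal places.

1852.20

X̄̄ = (1885 + 1934 + 1961 + 1973 + 1969 + 1934 + 1958 + 1934 + 1908 + 2026 + 1877 + 1936) / 12 = 23295.0000 / 12 = 1941.2500
R̄ = (170 + 187 + 103 + 232 + 165 + 182 + 154 + 73 + 156 + 262 + 83 + 85) / 12 = 1852.0000 / 12 = 154.3333
LCL = X̄̄ − A₂·R̄ = 1941.2500 − 0.577 × 154.3333 = 1852.1997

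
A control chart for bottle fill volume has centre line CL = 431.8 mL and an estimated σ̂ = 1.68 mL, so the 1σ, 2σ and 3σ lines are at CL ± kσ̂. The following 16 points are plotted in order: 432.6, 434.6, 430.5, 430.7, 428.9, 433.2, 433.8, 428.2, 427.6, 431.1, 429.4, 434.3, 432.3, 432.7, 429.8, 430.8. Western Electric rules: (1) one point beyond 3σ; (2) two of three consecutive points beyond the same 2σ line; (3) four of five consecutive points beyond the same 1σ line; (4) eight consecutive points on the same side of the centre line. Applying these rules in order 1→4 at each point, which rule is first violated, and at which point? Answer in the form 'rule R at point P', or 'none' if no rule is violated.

rule 2 at point 9

Zone of each point (C = within 1σ̂, B = 1σ̂–2σ̂, A = 2σ̂–3σ̂, * = beyond 3σ̂; sign = side of CL): 1:+C, 2:+B, 3:-C, 4:-C, 5:-B, 6:+C, 7:+B, 8:-A, 9:-A, 10:-C, 11:-B, 12:+B, 13:+C, 14:+C, 15:-B, 16:-C
Rule 2 (two of three consecutive points beyond the same 2σ limit) is satisfied at point 9.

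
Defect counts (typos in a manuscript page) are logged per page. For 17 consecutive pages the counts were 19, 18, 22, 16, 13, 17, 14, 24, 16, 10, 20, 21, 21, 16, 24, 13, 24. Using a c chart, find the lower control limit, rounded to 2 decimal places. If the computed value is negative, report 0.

c̄ = (19 + 18 + 22 + 16 + 13 + 17 + 14 + 24 + 16 + 10 + 20 + 21 + 21 + 16 + 24 + 13 + 24) / 17 = 308 / 17 = 18.1176
LCL = c̄ − 3√c̄ = 18.1176 − 3 × 4.2565 = 5.3482

5.35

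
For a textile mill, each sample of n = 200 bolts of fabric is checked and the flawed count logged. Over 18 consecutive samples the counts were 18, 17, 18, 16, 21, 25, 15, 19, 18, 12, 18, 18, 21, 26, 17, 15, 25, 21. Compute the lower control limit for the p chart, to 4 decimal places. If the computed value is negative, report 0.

0.0324

p̄ = Σdᵢ / (k·n) = 340 / (18 × 200) = 0.09444
LCL = p̄ − 3·√(p̄(1−p̄)/n) = 0.09444 − 3 × 0.02068 = 0.03241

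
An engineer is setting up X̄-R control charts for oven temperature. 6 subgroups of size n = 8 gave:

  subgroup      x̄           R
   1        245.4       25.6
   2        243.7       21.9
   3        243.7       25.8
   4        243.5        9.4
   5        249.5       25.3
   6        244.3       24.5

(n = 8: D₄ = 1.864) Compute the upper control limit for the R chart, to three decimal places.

41.163

R̄ = (25.6 + 21.9 + 25.8 + 9.4 + 25.3 + 24.5) / 6 = 132.5000 / 6 = 22.0833
UCL_R = D₄·R̄ = 1.864 × 22.0833 = 41.1633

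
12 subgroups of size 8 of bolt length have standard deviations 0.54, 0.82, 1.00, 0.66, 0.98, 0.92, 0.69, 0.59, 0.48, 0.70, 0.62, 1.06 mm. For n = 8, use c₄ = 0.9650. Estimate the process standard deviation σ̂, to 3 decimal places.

s̄ = (0.54 + 0.82 + 1.00 + 0.66 + 0.98 + 0.92 + 0.69 + 0.59 + 0.48 + 0.70 + 0.62 + 1.06) / 12 = 0.7550
σ̂ = s̄ / c₄ = 0.7550 / 0.9650 = 0.7824

0.782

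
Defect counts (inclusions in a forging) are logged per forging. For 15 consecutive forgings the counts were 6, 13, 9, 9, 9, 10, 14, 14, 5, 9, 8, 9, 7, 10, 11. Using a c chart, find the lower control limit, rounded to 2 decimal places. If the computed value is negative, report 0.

c̄ = (6 + 13 + 9 + 9 + 9 + 10 + 14 + 14 + 5 + 9 + 8 + 9 + 7 + 10 + 11) / 15 = 143 / 15 = 9.5333
LCL = c̄ − 3√c̄ = 9.5333 − 3 × 3.0876 = 0.2705

0.27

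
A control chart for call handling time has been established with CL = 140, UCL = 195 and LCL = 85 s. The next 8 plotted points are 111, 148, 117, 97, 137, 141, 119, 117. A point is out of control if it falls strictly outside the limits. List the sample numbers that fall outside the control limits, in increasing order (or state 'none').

none

All 8 points lie within [85, 195].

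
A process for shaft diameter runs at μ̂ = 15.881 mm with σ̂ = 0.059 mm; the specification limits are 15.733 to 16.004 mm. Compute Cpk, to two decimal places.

0.69

Cpu = (USL − μ̂) / (3σ̂) = (16.004 − 15.881) / (3 × 0.059) = 0.6949; Cpl = (μ̂ − LSL) / (3σ̂) = (15.881 − 15.733) / (3 × 0.059) = 0.8362; Cpk = min(Cpu, Cpl) = 0.6949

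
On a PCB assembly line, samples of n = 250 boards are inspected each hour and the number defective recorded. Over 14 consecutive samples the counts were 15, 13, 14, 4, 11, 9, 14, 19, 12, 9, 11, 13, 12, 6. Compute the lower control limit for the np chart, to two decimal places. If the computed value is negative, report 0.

p̄ = Σdᵢ / (k·n) = 162 / (14 × 250) = 0.04629
LCL = np̄ − 3·√(np̄(1−p̄)) = 11.5714 − 3 × 3.3220 = 1.6054

1.61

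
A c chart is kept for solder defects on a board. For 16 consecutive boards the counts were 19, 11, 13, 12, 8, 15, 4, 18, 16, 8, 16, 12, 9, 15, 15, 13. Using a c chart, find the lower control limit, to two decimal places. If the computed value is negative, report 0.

2.04

c̄ = (19 + 11 + 13 + 12 + 8 + 15 + 4 + 18 + 16 + 8 + 16 + 12 + 9 + 15 + 15 + 13) / 16 = 204 / 16 = 12.7500
LCL = c̄ − 3√c̄ = 12.7500 − 3 × 3.5707 = 2.0379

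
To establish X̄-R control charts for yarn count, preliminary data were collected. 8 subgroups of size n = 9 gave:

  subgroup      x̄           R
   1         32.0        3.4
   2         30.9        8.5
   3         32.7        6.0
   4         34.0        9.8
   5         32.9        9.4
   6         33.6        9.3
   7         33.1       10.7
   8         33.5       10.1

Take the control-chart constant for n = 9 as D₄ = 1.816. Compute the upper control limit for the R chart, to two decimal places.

15.25

R̄ = (3.4 + 8.5 + 6.0 + 9.8 + 9.4 + 9.3 + 10.7 + 10.1) / 8 = 67.2000 / 8 = 8.4000
UCL_R = D₄·R̄ = 1.816 × 8.4000 = 15.2544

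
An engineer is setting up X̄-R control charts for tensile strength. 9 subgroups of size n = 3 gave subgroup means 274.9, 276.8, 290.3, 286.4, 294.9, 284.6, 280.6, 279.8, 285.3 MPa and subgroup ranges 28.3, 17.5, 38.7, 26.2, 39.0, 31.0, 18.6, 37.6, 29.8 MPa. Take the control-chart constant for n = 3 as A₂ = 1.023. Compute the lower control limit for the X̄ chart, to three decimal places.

253.418

X̄̄ = (274.9 + 276.8 + 290.3 + 286.4 + 294.9 + 284.6 + 280.6 + 279.8 + 285.3) / 9 = 2553.6000 / 9 = 283.7333
R̄ = (28.3 + 17.5 + 38.7 + 26.2 + 39.0 + 31.0 + 18.6 + 37.6 + 29.8) / 9 = 266.7000 / 9 = 29.6333
LCL = X̄̄ − A₂·R̄ = 283.7333 − 1.023 × 29.6333 = 253.4184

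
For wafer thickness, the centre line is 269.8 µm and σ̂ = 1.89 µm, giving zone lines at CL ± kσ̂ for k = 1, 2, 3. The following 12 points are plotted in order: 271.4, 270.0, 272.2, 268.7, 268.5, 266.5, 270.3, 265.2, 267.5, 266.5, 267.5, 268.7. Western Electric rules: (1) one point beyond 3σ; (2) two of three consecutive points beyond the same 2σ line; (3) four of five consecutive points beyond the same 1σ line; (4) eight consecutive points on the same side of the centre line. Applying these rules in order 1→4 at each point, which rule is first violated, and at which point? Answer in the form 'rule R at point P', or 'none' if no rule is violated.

Zone of each point (C = within 1σ̂, B = 1σ̂–2σ̂, A = 2σ̂–3σ̂, * = beyond 3σ̂; sign = side of CL): 1:+C, 2:+C, 3:+B, 4:-C, 5:-C, 6:-B, 7:+C, 8:-A, 9:-B, 10:-B, 11:-B, 12:-C
Rule 3 (four of five consecutive points beyond the same 1σ limit) is satisfied at point 10.

rule 3 at point 10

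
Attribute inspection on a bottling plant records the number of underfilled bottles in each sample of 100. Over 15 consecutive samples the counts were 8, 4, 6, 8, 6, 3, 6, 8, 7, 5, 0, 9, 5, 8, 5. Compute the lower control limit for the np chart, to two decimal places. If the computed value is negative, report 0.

p̄ = Σdᵢ / (k·n) = 88 / (15 × 100) = 0.05867
LCL = np̄ − 3·√(np̄(1−p̄)) = 5.8667 − 3 × 2.3500 = -1.1833 → 0 (negative, so LCL = 0)

0.00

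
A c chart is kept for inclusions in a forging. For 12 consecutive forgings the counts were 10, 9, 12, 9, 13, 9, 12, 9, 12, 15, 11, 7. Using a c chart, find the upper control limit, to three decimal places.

20.465

c̄ = (10 + 9 + 12 + 9 + 13 + 9 + 12 + 9 + 12 + 15 + 11 + 7) / 12 = 128 / 12 = 10.6667
UCL = c̄ + 3√c̄ = 10.6667 + 3 × √10.6667 = 10.6667 + 3 × 3.2660 = 20.4646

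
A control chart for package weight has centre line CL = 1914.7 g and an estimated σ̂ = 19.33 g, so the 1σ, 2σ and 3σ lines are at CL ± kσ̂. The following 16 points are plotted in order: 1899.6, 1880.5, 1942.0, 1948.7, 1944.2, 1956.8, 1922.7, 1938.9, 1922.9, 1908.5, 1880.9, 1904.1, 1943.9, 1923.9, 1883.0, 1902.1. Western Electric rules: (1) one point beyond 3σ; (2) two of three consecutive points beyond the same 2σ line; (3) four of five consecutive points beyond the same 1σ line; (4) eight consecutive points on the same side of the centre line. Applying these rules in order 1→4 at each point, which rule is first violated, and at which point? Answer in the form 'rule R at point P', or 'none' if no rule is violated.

rule 3 at point 6

Zone of each point (C = within 1σ̂, B = 1σ̂–2σ̂, A = 2σ̂–3σ̂, * = beyond 3σ̂; sign = side of CL): 1:-C, 2:-B, 3:+B, 4:+B, 5:+B, 6:+A, 7:+C, 8:+B, 9:+C, 10:-C, 11:-B, 12:-C, 13:+B, 14:+C, 15:-B, 16:-C
Rule 3 (four of five consecutive points beyond the same 1σ limit) is satisfied at point 6.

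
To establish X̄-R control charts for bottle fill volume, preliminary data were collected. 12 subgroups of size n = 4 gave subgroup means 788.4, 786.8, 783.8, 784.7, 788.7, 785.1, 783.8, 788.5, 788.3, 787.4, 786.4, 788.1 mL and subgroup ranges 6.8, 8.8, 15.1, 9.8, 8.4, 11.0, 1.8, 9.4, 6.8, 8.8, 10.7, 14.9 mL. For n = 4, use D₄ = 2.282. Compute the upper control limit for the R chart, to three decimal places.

21.356

R̄ = (6.8 + 8.8 + 15.1 + 9.8 + 8.4 + 11.0 + 1.8 + 9.4 + 6.8 + 8.8 + 10.7 + 14.9) / 12 = 112.3000 / 12 = 9.3583
UCL_R = D₄·R̄ = 2.282 × 9.3583 = 21.3557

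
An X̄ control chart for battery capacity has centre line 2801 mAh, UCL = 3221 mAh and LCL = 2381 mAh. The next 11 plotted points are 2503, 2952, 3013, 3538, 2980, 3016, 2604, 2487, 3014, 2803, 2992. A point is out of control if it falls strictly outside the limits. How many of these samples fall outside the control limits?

Compare each point to [2381, 3221]: sample 4 = 3538 > UCL.

1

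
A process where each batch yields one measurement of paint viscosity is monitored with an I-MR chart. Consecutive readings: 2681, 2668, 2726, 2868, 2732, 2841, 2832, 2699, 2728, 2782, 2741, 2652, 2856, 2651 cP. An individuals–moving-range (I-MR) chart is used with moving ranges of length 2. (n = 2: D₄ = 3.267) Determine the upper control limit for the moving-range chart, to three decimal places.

Moving ranges: 13, 58, 142, 136, 109, 9, 133, 29, 54, 41, 89, 204, 205; M̄R̄ = 1222.0000 / 13 = 94.0000
UCL_MR = D₄·M̄R̄ = 3.267 × 94.0000 = 307.0980

307.098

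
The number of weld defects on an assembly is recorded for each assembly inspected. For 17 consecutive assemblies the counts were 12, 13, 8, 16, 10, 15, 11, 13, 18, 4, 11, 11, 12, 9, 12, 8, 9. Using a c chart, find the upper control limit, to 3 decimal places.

21.376

c̄ = (12 + 13 + 8 + 16 + 10 + 15 + 11 + 13 + 18 + 4 + 11 + 11 + 12 + 9 + 12 + 8 + 9) / 17 = 192 / 17 = 11.2941
UCL = c̄ + 3√c̄ = 11.2941 + 3 × √11.2941 = 11.2941 + 3 × 3.3607 = 21.3761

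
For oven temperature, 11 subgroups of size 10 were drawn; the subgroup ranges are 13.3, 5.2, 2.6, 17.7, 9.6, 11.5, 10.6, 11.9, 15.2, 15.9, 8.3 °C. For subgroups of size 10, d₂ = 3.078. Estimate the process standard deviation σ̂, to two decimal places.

R̄ = (13.3 + 5.2 + 2.6 + 17.7 + 9.6 + 11.5 + 10.6 + 11.9 + 15.2 + 15.9 + 8.3) / 11 = 11.0727
σ̂ = R̄ / d₂ = 11.0727 / 3.078 = 3.5974

3.60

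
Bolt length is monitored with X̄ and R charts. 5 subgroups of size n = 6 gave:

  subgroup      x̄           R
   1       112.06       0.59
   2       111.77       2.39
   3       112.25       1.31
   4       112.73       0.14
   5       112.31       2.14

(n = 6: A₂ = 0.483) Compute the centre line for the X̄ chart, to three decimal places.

X̄̄ = (112.06 + 111.77 + 112.25 + 112.73 + 112.31) / 5 = 561.1200 / 5 = 112.2240
CL = X̄̄ = 112.2240

112.224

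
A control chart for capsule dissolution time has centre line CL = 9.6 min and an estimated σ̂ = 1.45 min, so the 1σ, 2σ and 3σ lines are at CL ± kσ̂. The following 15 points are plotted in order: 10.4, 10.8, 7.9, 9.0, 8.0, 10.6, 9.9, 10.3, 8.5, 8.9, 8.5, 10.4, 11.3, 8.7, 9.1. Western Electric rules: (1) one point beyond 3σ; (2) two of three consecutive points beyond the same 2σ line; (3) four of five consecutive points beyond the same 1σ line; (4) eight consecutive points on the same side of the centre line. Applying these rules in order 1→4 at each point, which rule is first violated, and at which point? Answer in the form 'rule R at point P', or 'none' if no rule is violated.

Zone of each point (C = within 1σ̂, B = 1σ̂–2σ̂, A = 2σ̂–3σ̂, * = beyond 3σ̂; sign = side of CL): 1:+C, 2:+C, 3:-B, 4:-C, 5:-B, 6:+C, 7:+C, 8:+C, 9:-C, 10:-C, 11:-C, 12:+C, 13:+B, 14:-C, 15:-C
No rule fires across all 15 points.

none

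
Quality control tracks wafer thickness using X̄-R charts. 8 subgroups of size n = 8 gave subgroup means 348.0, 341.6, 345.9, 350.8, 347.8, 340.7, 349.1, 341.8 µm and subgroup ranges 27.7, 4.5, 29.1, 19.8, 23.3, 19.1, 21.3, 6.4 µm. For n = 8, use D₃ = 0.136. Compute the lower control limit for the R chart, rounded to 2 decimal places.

2.57

R̄ = (27.7 + 4.5 + 29.1 + 19.8 + 23.3 + 19.1 + 21.3 + 6.4) / 8 = 151.2000 / 8 = 18.9000
LCL_R = D₃·R̄ = 0.136 × 18.9000 = 2.5704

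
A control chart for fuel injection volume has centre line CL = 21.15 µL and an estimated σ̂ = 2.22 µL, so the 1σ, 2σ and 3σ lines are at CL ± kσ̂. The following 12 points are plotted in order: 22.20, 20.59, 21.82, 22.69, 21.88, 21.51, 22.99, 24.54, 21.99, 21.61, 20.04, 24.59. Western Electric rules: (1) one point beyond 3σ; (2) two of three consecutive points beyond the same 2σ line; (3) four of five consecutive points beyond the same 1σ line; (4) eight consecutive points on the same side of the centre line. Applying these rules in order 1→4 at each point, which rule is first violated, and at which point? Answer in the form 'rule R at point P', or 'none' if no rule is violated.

Zone of each point (C = within 1σ̂, B = 1σ̂–2σ̂, A = 2σ̂–3σ̂, * = beyond 3σ̂; sign = side of CL): 1:+C, 2:-C, 3:+C, 4:+C, 5:+C, 6:+C, 7:+C, 8:+B, 9:+C, 10:+C, 11:-C, 12:+B
Rule 4 (eight consecutive points on the same side of the centre line) is satisfied at point 10.

rule 4 at point 10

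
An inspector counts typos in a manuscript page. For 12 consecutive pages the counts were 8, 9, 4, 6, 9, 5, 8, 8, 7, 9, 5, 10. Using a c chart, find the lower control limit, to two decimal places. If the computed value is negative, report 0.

c̄ = (8 + 9 + 4 + 6 + 9 + 5 + 8 + 8 + 7 + 9 + 5 + 10) / 12 = 88 / 12 = 7.3333
LCL = c̄ − 3√c̄ = 7.3333 − 3 × 2.7080 = -0.7907 → 0 (cannot be negative)

0.00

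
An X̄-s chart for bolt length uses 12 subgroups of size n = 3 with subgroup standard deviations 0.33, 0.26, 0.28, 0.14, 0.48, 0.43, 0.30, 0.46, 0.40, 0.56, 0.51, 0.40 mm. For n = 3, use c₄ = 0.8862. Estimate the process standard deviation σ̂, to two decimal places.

s̄ = (0.33 + 0.26 + 0.28 + 0.14 + 0.48 + 0.43 + 0.30 + 0.46 + 0.40 + 0.56 + 0.51 + 0.40) / 12 = 0.3792
σ̂ = s̄ / c₄ = 0.3792 / 0.8862 = 0.4279

0.43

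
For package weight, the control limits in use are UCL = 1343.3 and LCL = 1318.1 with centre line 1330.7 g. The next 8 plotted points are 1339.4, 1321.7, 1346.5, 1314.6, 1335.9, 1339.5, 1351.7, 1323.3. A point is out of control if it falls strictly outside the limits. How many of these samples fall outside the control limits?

Compare each point to [1318.1, 1343.3]: sample 3 = 1346.5 > UCL; sample 4 = 1314.6 < LCL; sample 7 = 1351.7 > UCL.

3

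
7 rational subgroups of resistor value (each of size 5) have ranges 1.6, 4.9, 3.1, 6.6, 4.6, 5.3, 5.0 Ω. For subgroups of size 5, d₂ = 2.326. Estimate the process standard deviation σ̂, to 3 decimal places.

R̄ = (1.6 + 4.9 + 3.1 + 6.6 + 4.6 + 5.3 + 5.0) / 7 = 4.4429
σ̂ = R̄ / d₂ = 4.4429 / 2.326 = 1.9101

1.910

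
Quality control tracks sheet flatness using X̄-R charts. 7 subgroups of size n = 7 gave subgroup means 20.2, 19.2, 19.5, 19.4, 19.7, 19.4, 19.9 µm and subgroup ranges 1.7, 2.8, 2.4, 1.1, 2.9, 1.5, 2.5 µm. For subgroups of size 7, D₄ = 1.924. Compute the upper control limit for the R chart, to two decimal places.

4.10

R̄ = (1.7 + 2.8 + 2.4 + 1.1 + 2.9 + 1.5 + 2.5) / 7 = 14.9000 / 7 = 2.1286
UCL_R = D₄·R̄ = 1.924 × 2.1286 = 4.0954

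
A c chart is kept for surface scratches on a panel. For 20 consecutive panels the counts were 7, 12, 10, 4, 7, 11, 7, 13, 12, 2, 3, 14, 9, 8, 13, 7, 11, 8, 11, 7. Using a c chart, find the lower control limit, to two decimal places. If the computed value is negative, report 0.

c̄ = (7 + 12 + 10 + 4 + 7 + 11 + 7 + 13 + 12 + 2 + 3 + 14 + 9 + 8 + 13 + 7 + 11 + 8 + 11 + 7) / 20 = 176 / 20 = 8.8000
LCL = c̄ − 3√c̄ = 8.8000 − 3 × 2.9665 = -0.0994 → 0 (cannot be negative)

0.00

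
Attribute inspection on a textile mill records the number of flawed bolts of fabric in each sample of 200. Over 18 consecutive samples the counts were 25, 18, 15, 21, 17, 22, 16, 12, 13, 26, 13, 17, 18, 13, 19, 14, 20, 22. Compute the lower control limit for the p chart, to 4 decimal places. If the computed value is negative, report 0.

0.0287

p̄ = Σdᵢ / (k·n) = 321 / (18 × 200) = 0.08917
LCL = p̄ − 3·√(p̄(1−p̄)/n) = 0.08917 − 3 × 0.02015 = 0.02871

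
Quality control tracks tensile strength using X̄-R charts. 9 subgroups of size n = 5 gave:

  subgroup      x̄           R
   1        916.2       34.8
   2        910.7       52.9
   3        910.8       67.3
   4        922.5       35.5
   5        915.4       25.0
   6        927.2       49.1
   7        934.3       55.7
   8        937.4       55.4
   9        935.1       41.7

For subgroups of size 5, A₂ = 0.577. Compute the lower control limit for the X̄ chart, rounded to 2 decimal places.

X̄̄ = (916.2 + 910.7 + 910.8 + 922.5 + 915.4 + 927.2 + 934.3 + 937.4 + 935.1) / 9 = 8309.6000 / 9 = 923.2889
R̄ = (34.8 + 52.9 + 67.3 + 35.5 + 25.0 + 49.1 + 55.7 + 55.4 + 41.7) / 9 = 417.4000 / 9 = 46.3778
LCL = X̄̄ − A₂·R̄ = 923.2889 − 0.577 × 46.3778 = 896.5289

896.53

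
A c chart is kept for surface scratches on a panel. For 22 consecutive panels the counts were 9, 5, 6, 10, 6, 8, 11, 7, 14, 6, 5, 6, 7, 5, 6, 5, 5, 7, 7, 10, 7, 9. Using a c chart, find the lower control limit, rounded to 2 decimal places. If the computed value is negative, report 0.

c̄ = (9 + 5 + 6 + 10 + 6 + 8 + 11 + 7 + 14 + 6 + 5 + 6 + 7 + 5 + 6 + 5 + 5 + 7 + 7 + 10 + 7 + 9) / 22 = 161 / 22 = 7.3182
LCL = c̄ − 3√c̄ = 7.3182 − 3 × 2.7052 = -0.7975 → 0 (cannot be negative)

0.00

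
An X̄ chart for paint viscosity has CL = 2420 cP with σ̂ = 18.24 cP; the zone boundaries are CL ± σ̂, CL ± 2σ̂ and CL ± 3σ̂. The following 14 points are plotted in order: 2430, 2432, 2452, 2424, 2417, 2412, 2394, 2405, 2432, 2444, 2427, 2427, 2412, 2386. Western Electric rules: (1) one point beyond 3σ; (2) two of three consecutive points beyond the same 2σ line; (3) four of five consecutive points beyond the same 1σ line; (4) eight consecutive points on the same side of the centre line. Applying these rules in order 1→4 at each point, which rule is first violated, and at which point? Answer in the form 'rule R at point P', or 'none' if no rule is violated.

none

Zone of each point (C = within 1σ̂, B = 1σ̂–2σ̂, A = 2σ̂–3σ̂, * = beyond 3σ̂; sign = side of CL): 1:+C, 2:+C, 3:+B, 4:+C, 5:-C, 6:-C, 7:-B, 8:-C, 9:+C, 10:+B, 11:+C, 12:+C, 13:-C, 14:-B
No rule fires across all 14 points.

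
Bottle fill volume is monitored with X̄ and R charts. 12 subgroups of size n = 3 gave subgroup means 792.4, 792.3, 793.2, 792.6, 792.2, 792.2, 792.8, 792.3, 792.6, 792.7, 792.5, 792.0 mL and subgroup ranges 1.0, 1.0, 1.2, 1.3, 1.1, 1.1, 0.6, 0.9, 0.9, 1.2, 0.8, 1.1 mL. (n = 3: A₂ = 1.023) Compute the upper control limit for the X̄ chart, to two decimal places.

793.52

X̄̄ = (792.4 + 792.3 + 793.2 + 792.6 + 792.2 + 792.2 + 792.8 + 792.3 + 792.6 + 792.7 + 792.5 + 792.0) / 12 = 9509.8000 / 12 = 792.4833
R̄ = (1.0 + 1.0 + 1.2 + 1.3 + 1.1 + 1.1 + 0.6 + 0.9 + 0.9 + 1.2 + 0.8 + 1.1) / 12 = 12.2000 / 12 = 1.0167
UCL = X̄̄ + A₂·R̄ = 792.4833 + 1.023 × 1.0167 = 793.5234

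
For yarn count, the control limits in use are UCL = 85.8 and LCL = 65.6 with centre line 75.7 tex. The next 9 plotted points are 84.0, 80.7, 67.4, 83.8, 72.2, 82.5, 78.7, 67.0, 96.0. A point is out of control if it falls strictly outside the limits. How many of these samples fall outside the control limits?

Compare each point to [65.6, 85.8]: sample 9 = 96.0 > UCL.

1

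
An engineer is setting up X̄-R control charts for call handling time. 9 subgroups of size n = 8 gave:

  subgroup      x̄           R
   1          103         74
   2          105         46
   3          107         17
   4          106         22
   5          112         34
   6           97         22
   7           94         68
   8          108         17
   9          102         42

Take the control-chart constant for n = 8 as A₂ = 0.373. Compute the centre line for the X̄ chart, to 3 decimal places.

103.778

X̄̄ = (103 + 105 + 107 + 106 + 112 + 97 + 94 + 108 + 102) / 9 = 934.0000 / 9 = 103.7778
CL = X̄̄ = 103.7778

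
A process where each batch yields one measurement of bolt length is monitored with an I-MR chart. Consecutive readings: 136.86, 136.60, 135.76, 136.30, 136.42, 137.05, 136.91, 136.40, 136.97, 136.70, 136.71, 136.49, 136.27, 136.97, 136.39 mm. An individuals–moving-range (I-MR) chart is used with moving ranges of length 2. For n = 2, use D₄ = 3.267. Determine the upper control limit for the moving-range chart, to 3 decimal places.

1.309

Moving ranges: 0.26, 0.84, 0.54, 0.12, 0.63, 0.14, 0.51, 0.57, 0.27, 0.01, 0.22, 0.22, 0.70, 0.58; M̄R̄ = 5.6100 / 14 = 0.4007
UCL_MR = D₄·M̄R̄ = 3.267 × 0.4007 = 1.3091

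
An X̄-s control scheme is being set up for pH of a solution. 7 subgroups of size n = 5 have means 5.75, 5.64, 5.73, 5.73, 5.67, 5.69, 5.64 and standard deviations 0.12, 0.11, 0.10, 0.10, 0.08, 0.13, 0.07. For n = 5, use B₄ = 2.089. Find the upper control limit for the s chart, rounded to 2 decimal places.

s̄ = (0.12 + 0.11 + 0.10 + 0.10 + 0.08 + 0.13 + 0.07) / 7 = 0.1014
UCL_s = B₄·s̄ = 2.089 × 0.1014 = 0.2119

0.21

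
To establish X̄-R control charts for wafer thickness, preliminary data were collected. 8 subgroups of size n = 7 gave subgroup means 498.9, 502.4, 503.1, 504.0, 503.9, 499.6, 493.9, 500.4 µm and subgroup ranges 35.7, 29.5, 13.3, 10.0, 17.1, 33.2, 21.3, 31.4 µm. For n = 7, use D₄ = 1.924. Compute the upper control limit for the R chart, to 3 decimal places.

46.056

R̄ = (35.7 + 29.5 + 13.3 + 10.0 + 17.1 + 33.2 + 21.3 + 31.4) / 8 = 191.5000 / 8 = 23.9375
UCL_R = D₄·R̄ = 1.924 × 23.9375 = 46.0557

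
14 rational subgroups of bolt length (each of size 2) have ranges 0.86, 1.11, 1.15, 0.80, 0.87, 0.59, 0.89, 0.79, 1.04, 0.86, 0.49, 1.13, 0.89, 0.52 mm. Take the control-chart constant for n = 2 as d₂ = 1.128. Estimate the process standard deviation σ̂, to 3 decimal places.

R̄ = (0.86 + 1.11 + 1.15 + 0.80 + 0.87 + 0.59 + 0.89 + 0.79 + 1.04 + 0.86 + 0.49 + 1.13 + 0.89 + 0.52) / 14 = 0.8564
σ̂ = R̄ / d₂ = 0.8564 / 1.128 = 0.7592

0.759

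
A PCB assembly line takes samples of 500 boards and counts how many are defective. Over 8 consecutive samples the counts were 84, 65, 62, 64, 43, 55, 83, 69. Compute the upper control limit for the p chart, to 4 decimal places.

0.1766

p̄ = Σdᵢ / (k·n) = 525 / (8 × 500) = 0.13125
UCL = p̄ + 3·√(p̄(1−p̄)/n) = 0.13125 + 3 × √(0.13125×0.86875/500) = 0.13125 + 3 × 0.01510 = 0.17655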